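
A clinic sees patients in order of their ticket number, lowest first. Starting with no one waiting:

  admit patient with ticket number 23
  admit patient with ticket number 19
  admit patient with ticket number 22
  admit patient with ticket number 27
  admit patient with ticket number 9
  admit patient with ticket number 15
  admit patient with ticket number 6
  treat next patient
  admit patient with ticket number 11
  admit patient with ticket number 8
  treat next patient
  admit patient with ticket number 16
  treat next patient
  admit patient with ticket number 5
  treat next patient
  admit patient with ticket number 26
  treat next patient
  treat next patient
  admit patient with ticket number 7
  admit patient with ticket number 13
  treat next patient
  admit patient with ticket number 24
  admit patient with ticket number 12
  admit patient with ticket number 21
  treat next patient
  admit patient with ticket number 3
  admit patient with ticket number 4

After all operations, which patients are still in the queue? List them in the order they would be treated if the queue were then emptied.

[3, 4, 13, 16, 19, 21, 22, 23, 24, 26, 27]

insert 23 → {23}
insert 19 → {19, 23}
insert 22 → {19, 22, 23}
insert 27 → {19, 22, 23, 27}
insert 9 → {9, 19, 22, 23, 27}
insert 15 → {9, 15, 19, 22, 23, 27}
insert 6 → {6, 9, 15, 19, 22, 23, 27}
treat next patient → 6; now {9, 15, 19, 22, 23, 27}
insert 11 → {9, 11, 15, 19, 22, 23, 27}
insert 8 → {8, 9, 11, 15, 19, 22, 23, 27}
treat next patient → 8; now {9, 11, 15, 19, 22, 23, 27}
insert 16 → {9, 11, 15, 16, 19, 22, 23, 27}
treat next patient → 9; now {11, 15, 16, 19, 22, 23, 27}
insert 5 → {5, 11, 15, 16, 19, 22, 23, 27}
treat next patient → 5; now {11, 15, 16, 19, 22, 23, 27}
insert 26 → {11, 15, 16, 19, 22, 23, 26, 27}
treat next patient → 11; now {15, 16, 19, 22, 23, 26, 27}
treat next patient → 15; now {16, 19, 22, 23, 26, 27}
insert 7 → {7, 16, 19, 22, 23, 26, 27}
insert 13 → {7, 13, 16, 19, 22, 23, 26, 27}
treat next patient → 7; now {13, 16, 19, 22, 23, 26, 27}
insert 24 → {13, 16, 19, 22, 23, 24, 26, 27}
insert 12 → {12, 13, 16, 19, 22, 23, 24, 26, 27}
insert 21 → {12, 13, 16, 19, 21, 22, 23, 24, 26, 27}
treat next patient → 12; now {13, 16, 19, 21, 22, 23, 24, 26, 27}
insert 3 → {3, 13, 16, 19, 21, 22, 23, 24, 26, 27}
insert 4 → {3, 4, 13, 16, 19, 21, 22, 23, 24, 26, 27}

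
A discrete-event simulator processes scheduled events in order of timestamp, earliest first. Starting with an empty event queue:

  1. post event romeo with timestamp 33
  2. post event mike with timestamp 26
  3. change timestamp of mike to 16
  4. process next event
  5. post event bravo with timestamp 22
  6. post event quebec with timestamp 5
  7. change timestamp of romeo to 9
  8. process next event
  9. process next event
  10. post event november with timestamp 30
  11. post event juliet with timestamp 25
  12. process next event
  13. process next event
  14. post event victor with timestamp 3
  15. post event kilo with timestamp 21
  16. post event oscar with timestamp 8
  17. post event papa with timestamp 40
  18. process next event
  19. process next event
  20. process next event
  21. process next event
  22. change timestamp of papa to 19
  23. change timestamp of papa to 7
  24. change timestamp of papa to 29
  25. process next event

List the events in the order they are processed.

add romeo (timestamp 33) → {romeo:33}
add mike (timestamp 26) → {mike:26, romeo:33}
update mike to timestamp 16 → {mike:16, romeo:33}
process next event → mike; now {romeo:33}
add bravo (timestamp 22) → {bravo:22, romeo:33}
add quebec (timestamp 5) → {quebec:5, bravo:22, romeo:33}
update romeo to timestamp 9 → {quebec:5, romeo:9, bravo:22}
process next event → quebec; now {romeo:9, bravo:22}
process next event → romeo; now {bravo:22}
add november (timestamp 30) → {bravo:22, november:30}
add juliet (timestamp 25) → {bravo:22, juliet:25, november:30}
process next event → bravo; now {juliet:25, november:30}
process next event → juliet; now {november:30}
add victor (timestamp 3) → {victor:3, november:30}
add kilo (timestamp 21) → {victor:3, kilo:21, november:30}
add oscar (timestamp 8) → {victor:3, oscar:8, kilo:21, november:30}
add papa (timestamp 40) → {victor:3, oscar:8, kilo:21, november:30, papa:40}
process next event → victor; now {oscar:8, kilo:21, november:30, papa:40}
process next event → oscar; now {kilo:21, november:30, papa:40}
process next event → kilo; now {november:30, papa:40}
process next event → november; now {papa:40}
update papa to timestamp 19 → {papa:19}
update papa to timestamp 7 → {papa:7}
update papa to timestamp 29 → {papa:29}
process next event → papa; now {}

[mike, quebec, romeo, bravo, juliet, victor, oscar, kilo, november, papa]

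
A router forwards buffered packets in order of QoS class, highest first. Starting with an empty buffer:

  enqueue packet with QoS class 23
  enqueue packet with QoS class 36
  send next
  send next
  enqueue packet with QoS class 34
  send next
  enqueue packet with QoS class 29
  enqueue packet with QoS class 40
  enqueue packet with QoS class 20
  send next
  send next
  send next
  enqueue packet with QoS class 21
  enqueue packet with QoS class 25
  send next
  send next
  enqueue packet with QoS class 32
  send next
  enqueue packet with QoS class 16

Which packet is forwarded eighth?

21

insert 23 → {23}
insert 36 → {36, 23}
send next → 36; now {23}
send next → 23; now {}
insert 34 → {34}
send next → 34; now {}
insert 29 → {29}
insert 40 → {40, 29}
insert 20 → {40, 29, 20}
send next → 40; now {29, 20}
send next → 29; now {20}
send next → 20; now {}
insert 21 → {21}
insert 25 → {25, 21}
send next → 25; now {21}
send next → 21; now {}
insert 32 → {32}
send next → 32; now {}
insert 16 → {16}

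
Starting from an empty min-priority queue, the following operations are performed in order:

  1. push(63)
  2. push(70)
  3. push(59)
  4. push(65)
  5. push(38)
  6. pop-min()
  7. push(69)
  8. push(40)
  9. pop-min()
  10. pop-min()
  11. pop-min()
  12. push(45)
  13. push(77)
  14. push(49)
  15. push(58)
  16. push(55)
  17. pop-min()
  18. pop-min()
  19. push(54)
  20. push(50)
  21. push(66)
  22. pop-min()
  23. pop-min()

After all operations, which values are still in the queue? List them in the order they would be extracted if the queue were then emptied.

insert 63 → {63}
insert 70 → {63, 70}
insert 59 → {59, 63, 70}
insert 65 → {59, 63, 65, 70}
insert 38 → {38, 59, 63, 65, 70}
pop-min → 38; now {59, 63, 65, 70}
insert 69 → {59, 63, 65, 69, 70}
insert 40 → {40, 59, 63, 65, 69, 70}
pop-min → 40; now {59, 63, 65, 69, 70}
pop-min → 59; now {63, 65, 69, 70}
pop-min → 63; now {65, 69, 70}
insert 45 → {45, 65, 69, 70}
insert 77 → {45, 65, 69, 70, 77}
insert 49 → {45, 49, 65, 69, 70, 77}
insert 58 → {45, 49, 58, 65, 69, 70, 77}
insert 55 → {45, 49, 55, 58, 65, 69, 70, 77}
pop-min → 45; now {49, 55, 58, 65, 69, 70, 77}
pop-min → 49; now {55, 58, 65, 69, 70, 77}
insert 54 → {54, 55, 58, 65, 69, 70, 77}
insert 50 → {50, 54, 55, 58, 65, 69, 70, 77}
insert 66 → {50, 54, 55, 58, 65, 66, 69, 70, 77}
pop-min → 50; now {54, 55, 58, 65, 66, 69, 70, 77}
pop-min → 54; now {55, 58, 65, 66, 69, 70, 77}

55 → 58 → 65 → 66 → 69 → 70 → 77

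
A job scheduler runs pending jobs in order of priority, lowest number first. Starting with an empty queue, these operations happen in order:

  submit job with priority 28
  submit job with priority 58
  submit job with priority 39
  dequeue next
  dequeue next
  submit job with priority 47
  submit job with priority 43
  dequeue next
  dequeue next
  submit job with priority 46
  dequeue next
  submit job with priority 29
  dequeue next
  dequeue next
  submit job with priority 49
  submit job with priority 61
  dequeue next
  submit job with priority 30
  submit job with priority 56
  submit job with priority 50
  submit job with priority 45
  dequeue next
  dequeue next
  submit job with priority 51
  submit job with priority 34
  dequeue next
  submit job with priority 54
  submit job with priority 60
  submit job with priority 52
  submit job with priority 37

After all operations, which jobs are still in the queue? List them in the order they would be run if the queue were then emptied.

37, 50, 51, 52, 54, 56, 60, 61

insert 28 → {28}
insert 58 → {28, 58}
insert 39 → {28, 39, 58}
dequeue next → 28; now {39, 58}
dequeue next → 39; now {58}
insert 47 → {47, 58}
insert 43 → {43, 47, 58}
dequeue next → 43; now {47, 58}
dequeue next → 47; now {58}
insert 46 → {46, 58}
dequeue next → 46; now {58}
insert 29 → {29, 58}
dequeue next → 29; now {58}
dequeue next → 58; now {}
insert 49 → {49}
insert 61 → {49, 61}
dequeue next → 49; now {61}
insert 30 → {30, 61}
insert 56 → {30, 56, 61}
insert 50 → {30, 50, 56, 61}
insert 45 → {30, 45, 50, 56, 61}
dequeue next → 30; now {45, 50, 56, 61}
dequeue next → 45; now {50, 56, 61}
insert 51 → {50, 51, 56, 61}
insert 34 → {34, 50, 51, 56, 61}
dequeue next → 34; now {50, 51, 56, 61}
insert 54 → {50, 51, 54, 56, 61}
insert 60 → {50, 51, 54, 56, 60, 61}
insert 52 → {50, 51, 52, 54, 56, 60, 61}
insert 37 → {37, 50, 51, 52, 54, 56, 60, 61}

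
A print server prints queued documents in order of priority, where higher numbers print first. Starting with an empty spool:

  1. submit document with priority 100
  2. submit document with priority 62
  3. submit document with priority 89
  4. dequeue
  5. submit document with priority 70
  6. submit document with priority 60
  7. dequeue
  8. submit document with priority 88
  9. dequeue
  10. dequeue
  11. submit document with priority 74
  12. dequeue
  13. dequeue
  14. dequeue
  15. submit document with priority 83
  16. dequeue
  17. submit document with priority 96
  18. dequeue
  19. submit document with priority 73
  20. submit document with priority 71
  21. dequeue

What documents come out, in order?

100 → 89 → 88 → 70 → 74 → 62 → 60 → 83 → 96 → 73

insert 100 → {100}
insert 62 → {100, 62}
insert 89 → {100, 89, 62}
dequeue → 100; now {89, 62}
insert 70 → {89, 70, 62}
insert 60 → {89, 70, 62, 60}
dequeue → 89; now {70, 62, 60}
insert 88 → {88, 70, 62, 60}
dequeue → 88; now {70, 62, 60}
dequeue → 70; now {62, 60}
insert 74 → {74, 62, 60}
dequeue → 74; now {62, 60}
dequeue → 62; now {60}
dequeue → 60; now {}
insert 83 → {83}
dequeue → 83; now {}
insert 96 → {96}
dequeue → 96; now {}
insert 73 → {73}
insert 71 → {73, 71}
dequeue → 73; now {71}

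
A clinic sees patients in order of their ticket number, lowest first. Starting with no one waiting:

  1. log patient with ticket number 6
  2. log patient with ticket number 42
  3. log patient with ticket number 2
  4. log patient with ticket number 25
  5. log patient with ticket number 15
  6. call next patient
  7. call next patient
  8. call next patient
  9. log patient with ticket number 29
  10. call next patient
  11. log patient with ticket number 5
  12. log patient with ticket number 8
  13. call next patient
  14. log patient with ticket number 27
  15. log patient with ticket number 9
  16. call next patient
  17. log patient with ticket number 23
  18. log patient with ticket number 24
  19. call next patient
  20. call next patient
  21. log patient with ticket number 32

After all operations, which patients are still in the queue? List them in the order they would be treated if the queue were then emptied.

24 → 27 → 29 → 32 → 42

insert 6 → {6}
insert 42 → {6, 42}
insert 2 → {2, 6, 42}
insert 25 → {2, 6, 25, 42}
insert 15 → {2, 6, 15, 25, 42}
call next patient → 2; now {6, 15, 25, 42}
call next patient → 6; now {15, 25, 42}
call next patient → 15; now {25, 42}
insert 29 → {25, 29, 42}
call next patient → 25; now {29, 42}
insert 5 → {5, 29, 42}
insert 8 → {5, 8, 29, 42}
call next patient → 5; now {8, 29, 42}
insert 27 → {8, 27, 29, 42}
insert 9 → {8, 9, 27, 29, 42}
call next patient → 8; now {9, 27, 29, 42}
insert 23 → {9, 23, 27, 29, 42}
insert 24 → {9, 23, 24, 27, 29, 42}
call next patient → 9; now {23, 24, 27, 29, 42}
call next patient → 23; now {24, 27, 29, 42}
insert 32 → {24, 27, 29, 32, 42}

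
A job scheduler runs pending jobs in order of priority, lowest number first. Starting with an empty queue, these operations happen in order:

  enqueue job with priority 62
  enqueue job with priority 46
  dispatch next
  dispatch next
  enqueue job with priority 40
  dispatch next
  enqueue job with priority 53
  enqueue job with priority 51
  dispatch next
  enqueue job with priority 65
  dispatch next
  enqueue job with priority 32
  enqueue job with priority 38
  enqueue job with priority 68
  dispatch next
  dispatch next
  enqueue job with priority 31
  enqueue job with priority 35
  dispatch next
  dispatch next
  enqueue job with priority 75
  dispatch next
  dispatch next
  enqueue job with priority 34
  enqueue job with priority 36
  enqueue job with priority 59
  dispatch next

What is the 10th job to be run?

insert 62 → {62}
insert 46 → {46, 62}
dispatch next → 46; now {62}
dispatch next → 62; now {}
insert 40 → {40}
dispatch next → 40; now {}
insert 53 → {53}
insert 51 → {51, 53}
dispatch next → 51; now {53}
insert 65 → {53, 65}
dispatch next → 53; now {65}
insert 32 → {32, 65}
insert 38 → {32, 38, 65}
insert 68 → {32, 38, 65, 68}
dispatch next → 32; now {38, 65, 68}
dispatch next → 38; now {65, 68}
insert 31 → {31, 65, 68}
insert 35 → {31, 35, 65, 68}
dispatch next → 31; now {35, 65, 68}
dispatch next → 35; now {65, 68}
insert 75 → {65, 68, 75}
dispatch next → 65; now {68, 75}
dispatch next → 68; now {75}
insert 34 → {34, 75}
insert 36 → {34, 36, 75}
insert 59 → {34, 36, 59, 75}
dispatch next → 34; now {36, 59, 75}

65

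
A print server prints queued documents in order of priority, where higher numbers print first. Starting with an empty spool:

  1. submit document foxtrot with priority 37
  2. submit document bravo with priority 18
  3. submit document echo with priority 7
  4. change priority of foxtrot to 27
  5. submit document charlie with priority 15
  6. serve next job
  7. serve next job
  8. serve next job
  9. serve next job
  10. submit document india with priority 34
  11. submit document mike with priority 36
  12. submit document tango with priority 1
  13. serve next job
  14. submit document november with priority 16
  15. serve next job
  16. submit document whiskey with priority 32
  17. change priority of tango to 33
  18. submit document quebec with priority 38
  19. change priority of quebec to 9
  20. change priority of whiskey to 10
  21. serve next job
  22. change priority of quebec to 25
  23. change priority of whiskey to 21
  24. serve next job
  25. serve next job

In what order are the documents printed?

[foxtrot, bravo, charlie, echo, mike, india, tango, quebec, whiskey]

add foxtrot (priority 37) → {foxtrot:37}
add bravo (priority 18) → {foxtrot:37, bravo:18}
add echo (priority 7) → {foxtrot:37, bravo:18, echo:7}
update foxtrot to priority 27 → {foxtrot:27, bravo:18, echo:7}
add charlie (priority 15) → {foxtrot:27, bravo:18, charlie:15, echo:7}
serve next job → foxtrot; now {bravo:18, charlie:15, echo:7}
serve next job → bravo; now {charlie:15, echo:7}
serve next job → charlie; now {echo:7}
serve next job → echo; now {}
add india (priority 34) → {india:34}
add mike (priority 36) → {mike:36, india:34}
add tango (priority 1) → {mike:36, india:34, tango:1}
serve next job → mike; now {india:34, tango:1}
add november (priority 16) → {india:34, november:16, tango:1}
serve next job → india; now {november:16, tango:1}
add whiskey (priority 32) → {whiskey:32, november:16, tango:1}
update tango to priority 33 → {tango:33, whiskey:32, november:16}
add quebec (priority 38) → {quebec:38, tango:33, whiskey:32, november:16}
update quebec to priority 9 → {tango:33, whiskey:32, november:16, quebec:9}
update whiskey to priority 10 → {tango:33, november:16, whiskey:10, quebec:9}
serve next job → tango; now {november:16, whiskey:10, quebec:9}
update quebec to priority 25 → {quebec:25, november:16, whiskey:10}
update whiskey to priority 21 → {quebec:25, whiskey:21, november:16}
serve next job → quebec; now {whiskey:21, november:16}
serve next job → whiskey; now {november:16}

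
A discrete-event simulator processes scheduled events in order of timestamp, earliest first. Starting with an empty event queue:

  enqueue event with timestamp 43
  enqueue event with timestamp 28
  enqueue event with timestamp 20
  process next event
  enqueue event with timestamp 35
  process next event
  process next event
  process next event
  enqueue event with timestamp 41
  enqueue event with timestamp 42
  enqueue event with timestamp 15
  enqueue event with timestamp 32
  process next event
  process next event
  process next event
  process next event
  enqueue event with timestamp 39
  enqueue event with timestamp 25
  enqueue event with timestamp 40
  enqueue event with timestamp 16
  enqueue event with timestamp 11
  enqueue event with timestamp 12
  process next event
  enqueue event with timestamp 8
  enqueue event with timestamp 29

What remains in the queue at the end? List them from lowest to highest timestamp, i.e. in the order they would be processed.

insert 43 → {43}
insert 28 → {28, 43}
insert 20 → {20, 28, 43}
process next event → 20; now {28, 43}
insert 35 → {28, 35, 43}
process next event → 28; now {35, 43}
process next event → 35; now {43}
process next event → 43; now {}
insert 41 → {41}
insert 42 → {41, 42}
insert 15 → {15, 41, 42}
insert 32 → {15, 32, 41, 42}
process next event → 15; now {32, 41, 42}
process next event → 32; now {41, 42}
process next event → 41; now {42}
process next event → 42; now {}
insert 39 → {39}
insert 25 → {25, 39}
insert 40 → {25, 39, 40}
insert 16 → {16, 25, 39, 40}
insert 11 → {11, 16, 25, 39, 40}
insert 12 → {11, 12, 16, 25, 39, 40}
process next event → 11; now {12, 16, 25, 39, 40}
insert 8 → {8, 12, 16, 25, 39, 40}
insert 29 → {8, 12, 16, 25, 29, 39, 40}

[8, 12, 16, 25, 29, 39, 40]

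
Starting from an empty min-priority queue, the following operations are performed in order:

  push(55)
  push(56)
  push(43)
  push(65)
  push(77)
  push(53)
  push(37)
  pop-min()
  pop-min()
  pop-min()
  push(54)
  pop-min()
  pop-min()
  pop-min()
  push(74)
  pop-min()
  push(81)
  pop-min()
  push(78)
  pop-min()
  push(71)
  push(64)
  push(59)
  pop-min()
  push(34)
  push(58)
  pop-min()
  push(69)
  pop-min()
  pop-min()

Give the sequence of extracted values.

insert 55 → {55}
insert 56 → {55, 56}
insert 43 → {43, 55, 56}
insert 65 → {43, 55, 56, 65}
insert 77 → {43, 55, 56, 65, 77}
insert 53 → {43, 53, 55, 56, 65, 77}
insert 37 → {37, 43, 53, 55, 56, 65, 77}
pop-min → 37; now {43, 53, 55, 56, 65, 77}
pop-min → 43; now {53, 55, 56, 65, 77}
pop-min → 53; now {55, 56, 65, 77}
insert 54 → {54, 55, 56, 65, 77}
pop-min → 54; now {55, 56, 65, 77}
pop-min → 55; now {56, 65, 77}
pop-min → 56; now {65, 77}
insert 74 → {65, 74, 77}
pop-min → 65; now {74, 77}
insert 81 → {74, 77, 81}
pop-min → 74; now {77, 81}
insert 78 → {77, 78, 81}
pop-min → 77; now {78, 81}
insert 71 → {71, 78, 81}
insert 64 → {64, 71, 78, 81}
insert 59 → {59, 64, 71, 78, 81}
pop-min → 59; now {64, 71, 78, 81}
insert 34 → {34, 64, 71, 78, 81}
insert 58 → {34, 58, 64, 71, 78, 81}
pop-min → 34; now {58, 64, 71, 78, 81}
insert 69 → {58, 64, 69, 71, 78, 81}
pop-min → 58; now {64, 69, 71, 78, 81}
pop-min → 64; now {69, 71, 78, 81}

37 → 43 → 53 → 54 → 55 → 56 → 65 → 74 → 77 → 59 → 34 → 58 → 64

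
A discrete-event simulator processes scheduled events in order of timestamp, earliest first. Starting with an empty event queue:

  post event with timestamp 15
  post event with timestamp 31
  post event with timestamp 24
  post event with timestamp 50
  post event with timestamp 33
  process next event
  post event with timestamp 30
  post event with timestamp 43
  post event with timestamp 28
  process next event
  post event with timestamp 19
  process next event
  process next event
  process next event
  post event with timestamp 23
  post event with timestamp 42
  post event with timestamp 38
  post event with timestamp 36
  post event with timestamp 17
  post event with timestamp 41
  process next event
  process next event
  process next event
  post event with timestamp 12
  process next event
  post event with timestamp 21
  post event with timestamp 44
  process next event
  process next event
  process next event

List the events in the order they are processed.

15 → 24 → 19 → 28 → 30 → 17 → 23 → 31 → 12 → 21 → 33 → 36

insert 15 → {15}
insert 31 → {15, 31}
insert 24 → {15, 24, 31}
insert 50 → {15, 24, 31, 50}
insert 33 → {15, 24, 31, 33, 50}
process next event → 15; now {24, 31, 33, 50}
insert 30 → {24, 30, 31, 33, 50}
insert 43 → {24, 30, 31, 33, 43, 50}
insert 28 → {24, 28, 30, 31, 33, 43, 50}
process next event → 24; now {28, 30, 31, 33, 43, 50}
insert 19 → {19, 28, 30, 31, 33, 43, 50}
process next event → 19; now {28, 30, 31, 33, 43, 50}
process next event → 28; now {30, 31, 33, 43, 50}
process next event → 30; now {31, 33, 43, 50}
insert 23 → {23, 31, 33, 43, 50}
insert 42 → {23, 31, 33, 42, 43, 50}
insert 38 → {23, 31, 33, 38, 42, 43, 50}
insert 36 → {23, 31, 33, 36, 38, 42, 43, 50}
insert 17 → {17, 23, 31, 33, 36, 38, 42, 43, 50}
insert 41 → {17, 23, 31, 33, 36, 38, 41, 42, 43, 50}
process next event → 17; now {23, 31, 33, 36, 38, 41, 42, 43, 50}
process next event → 23; now {31, 33, 36, 38, 41, 42, 43, 50}
process next event → 31; now {33, 36, 38, 41, 42, 43, 50}
insert 12 → {12, 33, 36, 38, 41, 42, 43, 50}
process next event → 12; now {33, 36, 38, 41, 42, 43, 50}
insert 21 → {21, 33, 36, 38, 41, 42, 43, 50}
insert 44 → {21, 33, 36, 38, 41, 42, 43, 44, 50}
process next event → 21; now {33, 36, 38, 41, 42, 43, 44, 50}
process next event → 33; now {36, 38, 41, 42, 43, 44, 50}
process next event → 36; now {38, 41, 42, 43, 44, 50}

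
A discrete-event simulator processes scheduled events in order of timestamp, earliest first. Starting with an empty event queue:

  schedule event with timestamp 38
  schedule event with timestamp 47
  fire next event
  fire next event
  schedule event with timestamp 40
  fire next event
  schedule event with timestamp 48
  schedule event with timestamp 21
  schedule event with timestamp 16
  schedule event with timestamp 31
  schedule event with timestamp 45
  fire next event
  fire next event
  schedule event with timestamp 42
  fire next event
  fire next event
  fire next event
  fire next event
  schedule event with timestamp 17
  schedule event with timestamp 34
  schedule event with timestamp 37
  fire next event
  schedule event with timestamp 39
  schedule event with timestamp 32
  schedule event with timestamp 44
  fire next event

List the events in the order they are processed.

38, 47, 40, 16, 21, 31, 42, 45, 48, 17, 32

insert 38 → {38}
insert 47 → {38, 47}
fire next event → 38; now {47}
fire next event → 47; now {}
insert 40 → {40}
fire next event → 40; now {}
insert 48 → {48}
insert 21 → {21, 48}
insert 16 → {16, 21, 48}
insert 31 → {16, 21, 31, 48}
insert 45 → {16, 21, 31, 45, 48}
fire next event → 16; now {21, 31, 45, 48}
fire next event → 21; now {31, 45, 48}
insert 42 → {31, 42, 45, 48}
fire next event → 31; now {42, 45, 48}
fire next event → 42; now {45, 48}
fire next event → 45; now {48}
fire next event → 48; now {}
insert 17 → {17}
insert 34 → {17, 34}
insert 37 → {17, 34, 37}
fire next event → 17; now {34, 37}
insert 39 → {34, 37, 39}
insert 32 → {32, 34, 37, 39}
insert 44 → {32, 34, 37, 39, 44}
fire next event → 32; now {34, 37, 39, 44}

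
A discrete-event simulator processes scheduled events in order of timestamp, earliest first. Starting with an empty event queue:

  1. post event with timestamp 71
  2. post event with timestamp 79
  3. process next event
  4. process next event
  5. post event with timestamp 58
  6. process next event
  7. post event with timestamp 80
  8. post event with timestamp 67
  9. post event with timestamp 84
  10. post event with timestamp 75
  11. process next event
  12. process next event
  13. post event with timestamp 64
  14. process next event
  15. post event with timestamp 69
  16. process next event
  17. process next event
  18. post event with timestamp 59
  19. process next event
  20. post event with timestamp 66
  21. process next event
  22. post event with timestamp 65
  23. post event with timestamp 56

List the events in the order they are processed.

71 → 79 → 58 → 67 → 75 → 64 → 69 → 80 → 59 → 66

insert 71 → {71}
insert 79 → {71, 79}
process next event → 71; now {79}
process next event → 79; now {}
insert 58 → {58}
process next event → 58; now {}
insert 80 → {80}
insert 67 → {67, 80}
insert 84 → {67, 80, 84}
insert 75 → {67, 75, 80, 84}
process next event → 67; now {75, 80, 84}
process next event → 75; now {80, 84}
insert 64 → {64, 80, 84}
process next event → 64; now {80, 84}
insert 69 → {69, 80, 84}
process next event → 69; now {80, 84}
process next event → 80; now {84}
insert 59 → {59, 84}
process next event → 59; now {84}
insert 66 → {66, 84}
process next event → 66; now {84}
insert 65 → {65, 84}
insert 56 → {56, 65, 84}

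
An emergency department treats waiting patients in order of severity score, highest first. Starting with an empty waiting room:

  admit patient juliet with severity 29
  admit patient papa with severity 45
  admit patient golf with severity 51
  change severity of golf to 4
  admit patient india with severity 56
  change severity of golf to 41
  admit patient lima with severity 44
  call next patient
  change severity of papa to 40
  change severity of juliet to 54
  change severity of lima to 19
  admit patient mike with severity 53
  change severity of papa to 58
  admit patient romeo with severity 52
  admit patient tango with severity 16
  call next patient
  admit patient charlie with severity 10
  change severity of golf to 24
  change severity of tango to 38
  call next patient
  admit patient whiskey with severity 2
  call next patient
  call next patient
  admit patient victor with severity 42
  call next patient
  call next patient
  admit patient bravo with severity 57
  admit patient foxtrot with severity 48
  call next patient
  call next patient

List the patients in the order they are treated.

add juliet (severity 29) → {juliet:29}
add papa (severity 45) → {papa:45, juliet:29}
add golf (severity 51) → {golf:51, papa:45, juliet:29}
update golf to severity 4 → {papa:45, juliet:29, golf:4}
add india (severity 56) → {india:56, papa:45, juliet:29, golf:4}
update golf to severity 41 → {india:56, papa:45, golf:41, juliet:29}
add lima (severity 44) → {india:56, papa:45, lima:44, golf:41, juliet:29}
call next patient → india; now {papa:45, lima:44, golf:41, juliet:29}
update papa to severity 40 → {lima:44, golf:41, papa:40, juliet:29}
update juliet to severity 54 → {juliet:54, lima:44, golf:41, papa:40}
update lima to severity 19 → {juliet:54, golf:41, papa:40, lima:19}
add mike (severity 53) → {juliet:54, mike:53, golf:41, papa:40, lima:19}
update papa to severity 58 → {papa:58, juliet:54, mike:53, golf:41, lima:19}
add romeo (severity 52) → {papa:58, juliet:54, mike:53, romeo:52, golf:41, lima:19}
add tango (severity 16) → {papa:58, juliet:54, mike:53, romeo:52, golf:41, lima:19, tango:16}
call next patient → papa; now {juliet:54, mike:53, romeo:52, golf:41, lima:19, tango:16}
add charlie (severity 10) → {juliet:54, mike:53, romeo:52, golf:41, lima:19, tango:16, charlie:10}
update golf to severity 24 → {juliet:54, mike:53, romeo:52, golf:24, lima:19, tango:16, charlie:10}
update tango to severity 38 → {juliet:54, mike:53, romeo:52, tango:38, golf:24, lima:19, charlie:10}
call next patient → juliet; now {mike:53, romeo:52, tango:38, golf:24, lima:19, charlie:10}
add whiskey (severity 2) → {mike:53, romeo:52, tango:38, golf:24, lima:19, charlie:10, whiskey:2}
call next patient → mike; now {romeo:52, tango:38, golf:24, lima:19, charlie:10, whiskey:2}
call next patient → romeo; now {tango:38, golf:24, lima:19, charlie:10, whiskey:2}
add victor (severity 42) → {victor:42, tango:38, golf:24, lima:19, charlie:10, whiskey:2}
call next patient → victor; now {tango:38, golf:24, lima:19, charlie:10, whiskey:2}
call next patient → tango; now {golf:24, lima:19, charlie:10, whiskey:2}
add bravo (severity 57) → {bravo:57, golf:24, lima:19, charlie:10, whiskey:2}
add foxtrot (severity 48) → {bravo:57, foxtrot:48, golf:24, lima:19, charlie:10, whiskey:2}
call next patient → bravo; now {foxtrot:48, golf:24, lima:19, charlie:10, whiskey:2}
call next patient → foxtrot; now {golf:24, lima:19, charlie:10, whiskey:2}

[india, papa, juliet, mike, romeo, victor, tango, bravo, foxtrot]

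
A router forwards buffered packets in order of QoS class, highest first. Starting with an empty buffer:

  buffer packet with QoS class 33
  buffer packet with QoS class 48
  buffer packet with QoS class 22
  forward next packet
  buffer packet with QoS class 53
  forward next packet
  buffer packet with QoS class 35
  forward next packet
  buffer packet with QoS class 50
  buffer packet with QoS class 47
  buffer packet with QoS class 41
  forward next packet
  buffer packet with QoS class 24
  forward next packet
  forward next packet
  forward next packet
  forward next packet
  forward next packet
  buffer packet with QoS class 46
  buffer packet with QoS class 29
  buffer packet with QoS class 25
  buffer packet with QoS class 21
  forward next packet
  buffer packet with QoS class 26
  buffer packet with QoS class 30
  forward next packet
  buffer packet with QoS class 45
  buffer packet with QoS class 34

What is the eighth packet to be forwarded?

insert 33 → {33}
insert 48 → {48, 33}
insert 22 → {48, 33, 22}
forward next packet → 48; now {33, 22}
insert 53 → {53, 33, 22}
forward next packet → 53; now {33, 22}
insert 35 → {35, 33, 22}
forward next packet → 35; now {33, 22}
insert 50 → {50, 33, 22}
insert 47 → {50, 47, 33, 22}
insert 41 → {50, 47, 41, 33, 22}
forward next packet → 50; now {47, 41, 33, 22}
insert 24 → {47, 41, 33, 24, 22}
forward next packet → 47; now {41, 33, 24, 22}
forward next packet → 41; now {33, 24, 22}
forward next packet → 33; now {24, 22}
forward next packet → 24; now {22}
forward next packet → 22; now {}
insert 46 → {46}
insert 29 → {46, 29}
insert 25 → {46, 29, 25}
insert 21 → {46, 29, 25, 21}
forward next packet → 46; now {29, 25, 21}
insert 26 → {29, 26, 25, 21}
insert 30 → {30, 29, 26, 25, 21}
forward next packet → 30; now {29, 26, 25, 21}
insert 45 → {45, 29, 26, 25, 21}
insert 34 → {45, 34, 29, 26, 25, 21}

24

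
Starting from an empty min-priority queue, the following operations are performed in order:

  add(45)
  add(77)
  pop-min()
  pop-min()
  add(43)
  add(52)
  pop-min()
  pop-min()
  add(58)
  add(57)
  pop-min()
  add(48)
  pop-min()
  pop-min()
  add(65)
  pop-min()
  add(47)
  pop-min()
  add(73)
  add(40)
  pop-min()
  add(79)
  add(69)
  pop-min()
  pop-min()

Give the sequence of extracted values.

insert 45 → {45}
insert 77 → {45, 77}
pop-min → 45; now {77}
pop-min → 77; now {}
insert 43 → {43}
insert 52 → {43, 52}
pop-min → 43; now {52}
pop-min → 52; now {}
insert 58 → {58}
insert 57 → {57, 58}
pop-min → 57; now {58}
insert 48 → {48, 58}
pop-min → 48; now {58}
pop-min → 58; now {}
insert 65 → {65}
pop-min → 65; now {}
insert 47 → {47}
pop-min → 47; now {}
insert 73 → {73}
insert 40 → {40, 73}
pop-min → 40; now {73}
insert 79 → {73, 79}
insert 69 → {69, 73, 79}
pop-min → 69; now {73, 79}
pop-min → 73; now {79}

45, 77, 43, 52, 57, 48, 58, 65, 47, 40, 69, 73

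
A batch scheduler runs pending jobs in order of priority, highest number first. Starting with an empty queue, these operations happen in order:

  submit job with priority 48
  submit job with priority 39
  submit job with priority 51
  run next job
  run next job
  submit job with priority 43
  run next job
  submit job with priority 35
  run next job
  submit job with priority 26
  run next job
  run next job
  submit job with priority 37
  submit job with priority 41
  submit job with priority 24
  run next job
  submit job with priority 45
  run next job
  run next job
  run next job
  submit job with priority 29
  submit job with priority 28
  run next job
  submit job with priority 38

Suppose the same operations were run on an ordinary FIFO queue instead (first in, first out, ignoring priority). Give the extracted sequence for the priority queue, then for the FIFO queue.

priority queue: 51, 48, 43, 39, 35, 26, 41, 45, 37, 24, 29; FIFO queue: [48, 39, 51, 43, 35, 26, 37, 41, 24, 45, 29]

insert 48 → {48}
insert 39 → {48, 39}
insert 51 → {51, 48, 39}
run next job → 51; now {48, 39}
run next job → 48; now {39}
insert 43 → {43, 39}
run next job → 43; now {39}
insert 35 → {39, 35}
run next job → 39; now {35}
insert 26 → {35, 26}
run next job → 35; now {26}
run next job → 26; now {}
insert 37 → {37}
insert 41 → {41, 37}
insert 24 → {41, 37, 24}
run next job → 41; now {37, 24}
insert 45 → {45, 37, 24}
run next job → 45; now {37, 24}
run next job → 37; now {24}
run next job → 24; now {}
insert 29 → {29}
insert 28 → {29, 28}
run next job → 29; now {28}
insert 38 → {38, 28}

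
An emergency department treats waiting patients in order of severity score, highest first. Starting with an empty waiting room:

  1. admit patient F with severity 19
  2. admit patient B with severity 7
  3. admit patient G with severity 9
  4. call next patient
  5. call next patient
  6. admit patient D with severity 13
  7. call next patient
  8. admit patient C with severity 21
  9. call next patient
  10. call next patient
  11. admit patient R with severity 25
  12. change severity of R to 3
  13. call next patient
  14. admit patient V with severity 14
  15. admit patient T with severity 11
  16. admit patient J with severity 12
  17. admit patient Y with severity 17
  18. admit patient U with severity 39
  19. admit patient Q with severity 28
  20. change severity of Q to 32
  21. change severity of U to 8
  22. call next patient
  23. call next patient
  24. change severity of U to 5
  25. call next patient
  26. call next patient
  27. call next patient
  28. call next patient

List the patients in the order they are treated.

F → G → D → C → B → R → Q → Y → V → J → T → U

add F (severity 19) → {F:19}
add B (severity 7) → {F:19, B:7}
add G (severity 9) → {F:19, G:9, B:7}
call next patient → F; now {G:9, B:7}
call next patient → G; now {B:7}
add D (severity 13) → {D:13, B:7}
call next patient → D; now {B:7}
add C (severity 21) → {C:21, B:7}
call next patient → C; now {B:7}
call next patient → B; now {}
add R (severity 25) → {R:25}
update R to severity 3 → {R:3}
call next patient → R; now {}
add V (severity 14) → {V:14}
add T (severity 11) → {V:14, T:11}
add J (severity 12) → {V:14, J:12, T:11}
add Y (severity 17) → {Y:17, V:14, J:12, T:11}
add U (severity 39) → {U:39, Y:17, V:14, J:12, T:11}
add Q (severity 28) → {U:39, Q:28, Y:17, V:14, J:12, T:11}
update Q to severity 32 → {U:39, Q:32, Y:17, V:14, J:12, T:11}
update U to severity 8 → {Q:32, Y:17, V:14, J:12, T:11, U:8}
call next patient → Q; now {Y:17, V:14, J:12, T:11, U:8}
call next patient → Y; now {V:14, J:12, T:11, U:8}
update U to severity 5 → {V:14, J:12, T:11, U:5}
call next patient → V; now {J:12, T:11, U:5}
call next patient → J; now {T:11, U:5}
call next patient → T; now {U:5}
call next patient → U; now {}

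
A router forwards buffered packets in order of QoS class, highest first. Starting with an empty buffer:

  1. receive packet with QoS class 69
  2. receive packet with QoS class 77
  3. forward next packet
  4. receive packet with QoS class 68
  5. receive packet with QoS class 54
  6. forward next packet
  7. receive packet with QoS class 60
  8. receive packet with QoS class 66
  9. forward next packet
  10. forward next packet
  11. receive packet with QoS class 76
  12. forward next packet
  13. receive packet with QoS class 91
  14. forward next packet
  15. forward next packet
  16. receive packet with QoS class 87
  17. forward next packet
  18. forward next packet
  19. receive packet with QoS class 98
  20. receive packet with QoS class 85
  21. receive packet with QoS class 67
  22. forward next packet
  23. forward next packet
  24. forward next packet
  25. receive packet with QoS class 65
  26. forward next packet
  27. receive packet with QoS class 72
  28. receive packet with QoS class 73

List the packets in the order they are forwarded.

77, 69, 68, 66, 76, 91, 60, 87, 54, 98, 85, 67, 65

insert 69 → {69}
insert 77 → {77, 69}
forward next packet → 77; now {69}
insert 68 → {69, 68}
insert 54 → {69, 68, 54}
forward next packet → 69; now {68, 54}
insert 60 → {68, 60, 54}
insert 66 → {68, 66, 60, 54}
forward next packet → 68; now {66, 60, 54}
forward next packet → 66; now {60, 54}
insert 76 → {76, 60, 54}
forward next packet → 76; now {60, 54}
insert 91 → {91, 60, 54}
forward next packet → 91; now {60, 54}
forward next packet → 60; now {54}
insert 87 → {87, 54}
forward next packet → 87; now {54}
forward next packet → 54; now {}
insert 98 → {98}
insert 85 → {98, 85}
insert 67 → {98, 85, 67}
forward next packet → 98; now {85, 67}
forward next packet → 85; now {67}
forward next packet → 67; now {}
insert 65 → {65}
forward next packet → 65; now {}
insert 72 → {72}
insert 73 → {73, 72}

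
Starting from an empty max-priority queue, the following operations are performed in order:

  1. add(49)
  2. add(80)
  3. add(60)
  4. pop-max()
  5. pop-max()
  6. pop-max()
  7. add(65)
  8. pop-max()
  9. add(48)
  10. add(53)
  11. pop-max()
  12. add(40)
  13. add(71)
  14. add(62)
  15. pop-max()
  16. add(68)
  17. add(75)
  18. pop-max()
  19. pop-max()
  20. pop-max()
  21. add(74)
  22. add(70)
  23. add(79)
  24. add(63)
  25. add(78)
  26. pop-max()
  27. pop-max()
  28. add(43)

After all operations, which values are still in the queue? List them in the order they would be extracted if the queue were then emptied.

[74, 70, 63, 48, 43, 40]

insert 49 → {49}
insert 80 → {80, 49}
insert 60 → {80, 60, 49}
pop-max → 80; now {60, 49}
pop-max → 60; now {49}
pop-max → 49; now {}
insert 65 → {65}
pop-max → 65; now {}
insert 48 → {48}
insert 53 → {53, 48}
pop-max → 53; now {48}
insert 40 → {48, 40}
insert 71 → {71, 48, 40}
insert 62 → {71, 62, 48, 40}
pop-max → 71; now {62, 48, 40}
insert 68 → {68, 62, 48, 40}
insert 75 → {75, 68, 62, 48, 40}
pop-max → 75; now {68, 62, 48, 40}
pop-max → 68; now {62, 48, 40}
pop-max → 62; now {48, 40}
insert 74 → {74, 48, 40}
insert 70 → {74, 70, 48, 40}
insert 79 → {79, 74, 70, 48, 40}
insert 63 → {79, 74, 70, 63, 48, 40}
insert 78 → {79, 78, 74, 70, 63, 48, 40}
pop-max → 79; now {78, 74, 70, 63, 48, 40}
pop-max → 78; now {74, 70, 63, 48, 40}
insert 43 → {74, 70, 63, 48, 43, 40}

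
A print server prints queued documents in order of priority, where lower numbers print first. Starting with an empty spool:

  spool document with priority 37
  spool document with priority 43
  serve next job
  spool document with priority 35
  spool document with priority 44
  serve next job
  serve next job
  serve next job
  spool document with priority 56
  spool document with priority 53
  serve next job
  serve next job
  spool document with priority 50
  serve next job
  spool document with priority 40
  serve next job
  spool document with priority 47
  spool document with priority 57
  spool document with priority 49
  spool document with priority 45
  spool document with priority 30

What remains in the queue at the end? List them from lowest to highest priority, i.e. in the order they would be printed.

30 → 45 → 47 → 49 → 57

insert 37 → {37}
insert 43 → {37, 43}
serve next job → 37; now {43}
insert 35 → {35, 43}
insert 44 → {35, 43, 44}
serve next job → 35; now {43, 44}
serve next job → 43; now {44}
serve next job → 44; now {}
insert 56 → {56}
insert 53 → {53, 56}
serve next job → 53; now {56}
serve next job → 56; now {}
insert 50 → {50}
serve next job → 50; now {}
insert 40 → {40}
serve next job → 40; now {}
insert 47 → {47}
insert 57 → {47, 57}
insert 49 → {47, 49, 57}
insert 45 → {45, 47, 49, 57}
insert 30 → {30, 45, 47, 49, 57}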